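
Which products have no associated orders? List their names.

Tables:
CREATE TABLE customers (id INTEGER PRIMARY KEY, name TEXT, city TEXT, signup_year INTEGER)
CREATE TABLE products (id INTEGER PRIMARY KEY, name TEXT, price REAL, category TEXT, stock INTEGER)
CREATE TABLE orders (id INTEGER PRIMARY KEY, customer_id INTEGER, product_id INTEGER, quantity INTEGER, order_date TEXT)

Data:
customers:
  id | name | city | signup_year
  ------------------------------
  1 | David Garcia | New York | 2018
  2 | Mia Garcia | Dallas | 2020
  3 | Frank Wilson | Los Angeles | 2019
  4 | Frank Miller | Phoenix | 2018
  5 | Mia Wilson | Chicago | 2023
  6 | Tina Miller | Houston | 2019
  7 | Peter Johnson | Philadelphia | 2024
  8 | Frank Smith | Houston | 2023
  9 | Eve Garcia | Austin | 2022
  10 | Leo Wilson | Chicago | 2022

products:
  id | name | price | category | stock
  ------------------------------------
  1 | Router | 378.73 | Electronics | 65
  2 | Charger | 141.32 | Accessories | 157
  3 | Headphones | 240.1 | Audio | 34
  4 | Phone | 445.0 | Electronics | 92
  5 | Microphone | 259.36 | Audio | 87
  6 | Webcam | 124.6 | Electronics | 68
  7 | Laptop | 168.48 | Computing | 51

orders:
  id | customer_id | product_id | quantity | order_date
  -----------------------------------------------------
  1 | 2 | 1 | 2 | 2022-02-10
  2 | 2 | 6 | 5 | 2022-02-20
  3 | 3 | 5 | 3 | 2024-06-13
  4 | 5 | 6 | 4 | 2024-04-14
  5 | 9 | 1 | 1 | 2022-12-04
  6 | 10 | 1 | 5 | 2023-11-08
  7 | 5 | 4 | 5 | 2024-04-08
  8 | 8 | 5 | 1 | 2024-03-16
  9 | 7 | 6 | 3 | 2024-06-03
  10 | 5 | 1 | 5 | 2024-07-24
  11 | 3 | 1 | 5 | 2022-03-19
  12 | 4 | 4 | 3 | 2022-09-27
SELECT p.name FROM products p LEFT JOIN orders c ON c.product_id = p.id WHERE c.id IS NULL

Execution result:
name
Charger
Headphones
Laptop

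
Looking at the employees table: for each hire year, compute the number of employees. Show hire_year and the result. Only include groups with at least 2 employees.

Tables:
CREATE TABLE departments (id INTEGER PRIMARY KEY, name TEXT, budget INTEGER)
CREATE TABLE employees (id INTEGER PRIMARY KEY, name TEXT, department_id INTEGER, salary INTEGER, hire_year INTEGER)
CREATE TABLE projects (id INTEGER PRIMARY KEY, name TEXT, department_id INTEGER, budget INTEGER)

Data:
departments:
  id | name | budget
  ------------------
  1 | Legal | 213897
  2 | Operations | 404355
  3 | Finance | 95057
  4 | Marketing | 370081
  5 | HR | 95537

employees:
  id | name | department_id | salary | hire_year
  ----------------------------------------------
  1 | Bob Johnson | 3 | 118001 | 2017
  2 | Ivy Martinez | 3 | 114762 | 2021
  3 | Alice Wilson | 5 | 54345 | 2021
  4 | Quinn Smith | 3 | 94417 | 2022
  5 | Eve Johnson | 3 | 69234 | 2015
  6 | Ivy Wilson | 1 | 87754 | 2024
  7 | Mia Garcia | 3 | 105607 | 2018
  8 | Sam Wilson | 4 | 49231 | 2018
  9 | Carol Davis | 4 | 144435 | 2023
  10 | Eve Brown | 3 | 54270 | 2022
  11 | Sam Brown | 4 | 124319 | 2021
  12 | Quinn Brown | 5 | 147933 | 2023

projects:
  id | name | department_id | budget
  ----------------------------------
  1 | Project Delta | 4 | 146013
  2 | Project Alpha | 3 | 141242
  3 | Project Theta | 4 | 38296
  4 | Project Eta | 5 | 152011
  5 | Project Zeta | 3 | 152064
SELECT hire_year, COUNT(*) AS n FROM employees GROUP BY hire_year HAVING COUNT(*) >= 2

Execution result:
hire_year | n
2018 | 2
2021 | 3
2022 | 2
2023 | 2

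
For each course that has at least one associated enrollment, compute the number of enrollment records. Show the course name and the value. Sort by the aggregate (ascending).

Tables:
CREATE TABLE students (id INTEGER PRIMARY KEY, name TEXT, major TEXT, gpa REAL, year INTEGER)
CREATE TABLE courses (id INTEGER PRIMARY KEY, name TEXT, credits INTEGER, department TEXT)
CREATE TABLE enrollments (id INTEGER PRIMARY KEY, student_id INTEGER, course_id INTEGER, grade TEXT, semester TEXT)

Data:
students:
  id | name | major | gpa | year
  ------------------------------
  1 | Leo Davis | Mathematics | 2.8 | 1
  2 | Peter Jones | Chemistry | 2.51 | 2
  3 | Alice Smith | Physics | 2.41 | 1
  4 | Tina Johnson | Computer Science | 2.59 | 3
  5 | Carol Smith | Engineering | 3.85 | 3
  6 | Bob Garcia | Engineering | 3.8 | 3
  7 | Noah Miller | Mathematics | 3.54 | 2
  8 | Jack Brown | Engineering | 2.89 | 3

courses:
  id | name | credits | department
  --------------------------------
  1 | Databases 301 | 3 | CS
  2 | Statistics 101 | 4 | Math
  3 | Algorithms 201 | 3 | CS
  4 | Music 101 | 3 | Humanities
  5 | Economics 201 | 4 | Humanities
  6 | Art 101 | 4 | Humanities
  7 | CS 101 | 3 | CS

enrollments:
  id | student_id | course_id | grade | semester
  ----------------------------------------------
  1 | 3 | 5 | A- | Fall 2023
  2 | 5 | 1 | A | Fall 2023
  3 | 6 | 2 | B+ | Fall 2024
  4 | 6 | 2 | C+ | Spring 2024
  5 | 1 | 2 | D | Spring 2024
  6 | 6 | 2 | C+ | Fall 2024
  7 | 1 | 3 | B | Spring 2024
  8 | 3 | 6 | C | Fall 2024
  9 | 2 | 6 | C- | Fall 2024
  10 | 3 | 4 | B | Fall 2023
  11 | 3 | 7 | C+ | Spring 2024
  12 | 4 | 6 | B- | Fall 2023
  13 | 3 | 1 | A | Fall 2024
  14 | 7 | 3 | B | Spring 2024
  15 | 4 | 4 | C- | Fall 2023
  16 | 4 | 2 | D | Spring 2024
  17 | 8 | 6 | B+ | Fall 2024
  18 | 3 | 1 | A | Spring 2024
SELECT p.name, COUNT(*) AS n FROM enrollments c JOIN courses p ON c.course_id = p.id GROUP BY p.id, p.name ORDER BY n ASC

Execution result:
name | n
Economics 201 | 1
CS 101 | 1
Algorithms 201 | 2
Music 101 | 2
Databases 301 | 3
Art 101 | 4
Statistics 101 | 5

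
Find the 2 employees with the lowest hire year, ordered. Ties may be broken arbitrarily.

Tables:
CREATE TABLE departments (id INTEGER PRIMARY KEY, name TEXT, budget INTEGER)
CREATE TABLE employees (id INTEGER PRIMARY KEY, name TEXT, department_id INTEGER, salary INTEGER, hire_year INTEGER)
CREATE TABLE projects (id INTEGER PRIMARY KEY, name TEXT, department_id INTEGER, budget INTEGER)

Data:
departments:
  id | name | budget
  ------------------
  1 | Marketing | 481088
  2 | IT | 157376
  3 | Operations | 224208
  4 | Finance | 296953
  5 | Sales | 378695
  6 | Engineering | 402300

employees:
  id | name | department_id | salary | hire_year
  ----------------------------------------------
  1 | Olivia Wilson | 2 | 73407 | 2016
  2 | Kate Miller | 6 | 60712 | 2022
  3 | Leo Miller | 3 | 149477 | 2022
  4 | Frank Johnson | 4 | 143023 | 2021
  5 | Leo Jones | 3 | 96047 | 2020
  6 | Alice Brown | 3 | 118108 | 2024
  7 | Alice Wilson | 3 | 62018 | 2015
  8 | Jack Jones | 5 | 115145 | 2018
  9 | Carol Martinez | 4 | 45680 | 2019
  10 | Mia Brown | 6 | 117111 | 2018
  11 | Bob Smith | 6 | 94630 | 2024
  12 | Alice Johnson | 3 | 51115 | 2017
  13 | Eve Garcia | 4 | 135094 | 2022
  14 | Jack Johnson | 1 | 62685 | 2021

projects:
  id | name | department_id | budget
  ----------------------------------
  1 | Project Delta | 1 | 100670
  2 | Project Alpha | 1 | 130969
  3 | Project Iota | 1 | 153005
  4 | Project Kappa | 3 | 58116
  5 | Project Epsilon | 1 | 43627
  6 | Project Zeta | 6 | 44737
SELECT name, hire_year FROM employees ORDER BY hire_year ASC LIMIT 2

Execution result:
name | hire_year
Alice Wilson | 2015
Olivia Wilson | 2016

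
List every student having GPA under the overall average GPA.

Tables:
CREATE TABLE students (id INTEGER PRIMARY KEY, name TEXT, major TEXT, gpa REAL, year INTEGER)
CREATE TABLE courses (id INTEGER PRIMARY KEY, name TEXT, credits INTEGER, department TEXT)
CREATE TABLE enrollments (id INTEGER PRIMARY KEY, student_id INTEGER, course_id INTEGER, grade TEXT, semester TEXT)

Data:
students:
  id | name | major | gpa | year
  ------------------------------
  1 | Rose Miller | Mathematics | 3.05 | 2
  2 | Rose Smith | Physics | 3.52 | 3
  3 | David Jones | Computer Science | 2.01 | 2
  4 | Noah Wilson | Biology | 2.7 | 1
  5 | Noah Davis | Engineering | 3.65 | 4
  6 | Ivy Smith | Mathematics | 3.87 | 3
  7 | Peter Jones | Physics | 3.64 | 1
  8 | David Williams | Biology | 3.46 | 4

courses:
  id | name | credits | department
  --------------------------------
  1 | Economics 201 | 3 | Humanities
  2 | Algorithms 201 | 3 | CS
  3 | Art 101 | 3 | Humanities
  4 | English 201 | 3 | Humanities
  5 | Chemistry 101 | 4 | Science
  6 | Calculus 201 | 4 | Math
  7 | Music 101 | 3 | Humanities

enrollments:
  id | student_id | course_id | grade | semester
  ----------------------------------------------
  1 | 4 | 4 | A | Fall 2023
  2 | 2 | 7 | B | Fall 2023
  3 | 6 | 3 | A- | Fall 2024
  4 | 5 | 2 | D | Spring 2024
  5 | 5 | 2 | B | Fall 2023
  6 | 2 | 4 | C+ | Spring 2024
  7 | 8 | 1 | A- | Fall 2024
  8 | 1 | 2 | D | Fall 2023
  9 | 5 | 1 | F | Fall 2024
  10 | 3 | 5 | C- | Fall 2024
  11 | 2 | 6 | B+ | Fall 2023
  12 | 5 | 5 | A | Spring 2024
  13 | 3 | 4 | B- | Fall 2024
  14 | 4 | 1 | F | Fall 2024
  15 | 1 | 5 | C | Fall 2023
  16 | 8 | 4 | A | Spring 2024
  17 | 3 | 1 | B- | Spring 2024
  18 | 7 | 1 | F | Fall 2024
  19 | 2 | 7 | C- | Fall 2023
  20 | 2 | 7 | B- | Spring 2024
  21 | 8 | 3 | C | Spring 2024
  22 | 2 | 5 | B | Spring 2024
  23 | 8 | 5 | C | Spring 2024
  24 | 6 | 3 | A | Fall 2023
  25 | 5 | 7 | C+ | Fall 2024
SELECT name, gpa FROM students WHERE gpa < (SELECT AVG(gpa) FROM students)

Execution result:
name | gpa
Rose Miller | 3.05
David Jones | 2.01
Noah Wilson | 2.70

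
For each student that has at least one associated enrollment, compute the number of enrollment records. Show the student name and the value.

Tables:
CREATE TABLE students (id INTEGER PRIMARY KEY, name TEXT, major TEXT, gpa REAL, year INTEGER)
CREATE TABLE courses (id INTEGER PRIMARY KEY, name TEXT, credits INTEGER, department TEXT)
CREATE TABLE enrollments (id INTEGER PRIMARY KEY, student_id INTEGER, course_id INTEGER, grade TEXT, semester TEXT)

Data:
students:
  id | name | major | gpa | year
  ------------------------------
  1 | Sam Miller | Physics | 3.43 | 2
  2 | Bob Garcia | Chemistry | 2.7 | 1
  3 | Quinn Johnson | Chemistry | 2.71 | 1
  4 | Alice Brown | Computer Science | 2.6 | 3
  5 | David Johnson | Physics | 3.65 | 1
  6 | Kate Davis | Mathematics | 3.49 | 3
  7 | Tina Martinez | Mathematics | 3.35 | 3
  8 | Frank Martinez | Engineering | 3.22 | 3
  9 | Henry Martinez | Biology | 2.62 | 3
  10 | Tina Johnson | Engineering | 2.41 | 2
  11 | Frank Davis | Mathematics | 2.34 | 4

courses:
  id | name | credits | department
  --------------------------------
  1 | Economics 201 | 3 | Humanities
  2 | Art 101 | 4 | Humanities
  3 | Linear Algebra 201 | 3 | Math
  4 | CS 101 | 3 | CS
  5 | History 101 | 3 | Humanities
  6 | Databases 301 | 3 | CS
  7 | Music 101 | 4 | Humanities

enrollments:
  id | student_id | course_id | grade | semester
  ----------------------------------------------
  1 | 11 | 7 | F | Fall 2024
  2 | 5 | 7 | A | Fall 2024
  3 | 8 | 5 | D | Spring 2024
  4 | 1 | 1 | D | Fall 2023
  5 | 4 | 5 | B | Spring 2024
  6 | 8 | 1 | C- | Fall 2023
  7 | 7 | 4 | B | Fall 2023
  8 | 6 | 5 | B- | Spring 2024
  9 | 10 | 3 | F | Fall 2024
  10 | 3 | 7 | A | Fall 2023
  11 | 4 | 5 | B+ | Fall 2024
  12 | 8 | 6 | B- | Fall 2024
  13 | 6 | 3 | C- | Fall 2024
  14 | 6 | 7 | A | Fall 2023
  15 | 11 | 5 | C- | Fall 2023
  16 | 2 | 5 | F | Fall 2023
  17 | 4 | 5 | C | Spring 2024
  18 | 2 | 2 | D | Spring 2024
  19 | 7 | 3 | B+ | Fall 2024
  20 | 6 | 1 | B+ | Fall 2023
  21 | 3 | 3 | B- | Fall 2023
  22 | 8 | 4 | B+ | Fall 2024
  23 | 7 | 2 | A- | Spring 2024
SELECT p.name, COUNT(*) AS n FROM enrollments c JOIN students p ON c.student_id = p.id GROUP BY p.id, p.name

Execution result:
name | n
Sam Miller | 1
Bob Garcia | 2
Quinn Johnson | 2
Alice Brown | 3
David Johnson | 1
Kate Davis | 4
Tina Martinez | 3
Frank Martinez | 4
Tina Johnson | 1
Frank Davis | 2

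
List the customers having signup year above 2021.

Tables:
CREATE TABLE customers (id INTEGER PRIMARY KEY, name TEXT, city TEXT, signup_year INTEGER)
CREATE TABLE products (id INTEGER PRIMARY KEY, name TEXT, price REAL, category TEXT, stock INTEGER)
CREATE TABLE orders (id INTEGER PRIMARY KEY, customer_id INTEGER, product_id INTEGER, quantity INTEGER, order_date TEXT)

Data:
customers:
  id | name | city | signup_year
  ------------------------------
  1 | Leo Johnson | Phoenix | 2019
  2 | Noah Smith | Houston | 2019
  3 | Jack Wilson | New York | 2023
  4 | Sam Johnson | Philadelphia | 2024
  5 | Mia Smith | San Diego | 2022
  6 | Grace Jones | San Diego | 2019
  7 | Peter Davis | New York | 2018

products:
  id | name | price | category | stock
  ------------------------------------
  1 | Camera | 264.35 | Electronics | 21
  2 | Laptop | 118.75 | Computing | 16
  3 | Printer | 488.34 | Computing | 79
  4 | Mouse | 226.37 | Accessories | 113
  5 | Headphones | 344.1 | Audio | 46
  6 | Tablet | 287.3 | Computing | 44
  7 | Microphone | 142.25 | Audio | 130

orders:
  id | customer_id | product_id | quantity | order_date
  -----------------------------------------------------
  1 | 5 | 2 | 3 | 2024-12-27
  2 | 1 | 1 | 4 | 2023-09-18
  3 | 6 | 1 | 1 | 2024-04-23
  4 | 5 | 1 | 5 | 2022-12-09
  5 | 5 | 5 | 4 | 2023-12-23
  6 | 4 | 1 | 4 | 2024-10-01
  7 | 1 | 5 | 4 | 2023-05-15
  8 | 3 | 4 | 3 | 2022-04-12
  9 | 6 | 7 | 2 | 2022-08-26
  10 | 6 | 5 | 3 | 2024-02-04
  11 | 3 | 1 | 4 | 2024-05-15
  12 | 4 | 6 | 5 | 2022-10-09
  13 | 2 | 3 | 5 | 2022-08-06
SELECT name, signup_year FROM customers WHERE signup_year > 2021

Execution result:
name | signup_year
Jack Wilson | 2023
Sam Johnson | 2024
Mia Smith | 2022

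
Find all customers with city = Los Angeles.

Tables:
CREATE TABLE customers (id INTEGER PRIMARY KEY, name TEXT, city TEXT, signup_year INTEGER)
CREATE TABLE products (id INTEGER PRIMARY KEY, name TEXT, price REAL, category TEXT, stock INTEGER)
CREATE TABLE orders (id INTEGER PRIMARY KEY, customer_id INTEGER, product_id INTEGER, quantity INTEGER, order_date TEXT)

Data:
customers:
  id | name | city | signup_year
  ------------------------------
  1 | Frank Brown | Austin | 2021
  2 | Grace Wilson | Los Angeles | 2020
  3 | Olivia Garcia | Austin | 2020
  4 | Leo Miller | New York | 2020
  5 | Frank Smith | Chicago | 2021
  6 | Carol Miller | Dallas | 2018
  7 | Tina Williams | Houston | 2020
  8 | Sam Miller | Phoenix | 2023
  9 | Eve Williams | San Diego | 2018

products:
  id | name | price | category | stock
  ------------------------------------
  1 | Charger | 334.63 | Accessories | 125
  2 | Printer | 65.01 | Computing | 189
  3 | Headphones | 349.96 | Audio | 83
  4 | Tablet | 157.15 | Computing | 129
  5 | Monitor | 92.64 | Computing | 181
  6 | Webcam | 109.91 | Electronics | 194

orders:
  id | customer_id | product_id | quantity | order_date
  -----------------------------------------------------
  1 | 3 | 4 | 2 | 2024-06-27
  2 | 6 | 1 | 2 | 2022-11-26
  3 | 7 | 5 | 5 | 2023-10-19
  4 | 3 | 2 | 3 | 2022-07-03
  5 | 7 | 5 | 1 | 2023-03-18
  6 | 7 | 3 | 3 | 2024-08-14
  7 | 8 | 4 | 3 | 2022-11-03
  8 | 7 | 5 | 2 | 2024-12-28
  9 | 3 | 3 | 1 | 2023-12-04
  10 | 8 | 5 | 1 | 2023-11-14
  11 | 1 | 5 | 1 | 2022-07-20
SELECT name, city FROM customers WHERE city = 'Los Angeles'

Execution result:
name | city
Grace Wilson | Los Angeles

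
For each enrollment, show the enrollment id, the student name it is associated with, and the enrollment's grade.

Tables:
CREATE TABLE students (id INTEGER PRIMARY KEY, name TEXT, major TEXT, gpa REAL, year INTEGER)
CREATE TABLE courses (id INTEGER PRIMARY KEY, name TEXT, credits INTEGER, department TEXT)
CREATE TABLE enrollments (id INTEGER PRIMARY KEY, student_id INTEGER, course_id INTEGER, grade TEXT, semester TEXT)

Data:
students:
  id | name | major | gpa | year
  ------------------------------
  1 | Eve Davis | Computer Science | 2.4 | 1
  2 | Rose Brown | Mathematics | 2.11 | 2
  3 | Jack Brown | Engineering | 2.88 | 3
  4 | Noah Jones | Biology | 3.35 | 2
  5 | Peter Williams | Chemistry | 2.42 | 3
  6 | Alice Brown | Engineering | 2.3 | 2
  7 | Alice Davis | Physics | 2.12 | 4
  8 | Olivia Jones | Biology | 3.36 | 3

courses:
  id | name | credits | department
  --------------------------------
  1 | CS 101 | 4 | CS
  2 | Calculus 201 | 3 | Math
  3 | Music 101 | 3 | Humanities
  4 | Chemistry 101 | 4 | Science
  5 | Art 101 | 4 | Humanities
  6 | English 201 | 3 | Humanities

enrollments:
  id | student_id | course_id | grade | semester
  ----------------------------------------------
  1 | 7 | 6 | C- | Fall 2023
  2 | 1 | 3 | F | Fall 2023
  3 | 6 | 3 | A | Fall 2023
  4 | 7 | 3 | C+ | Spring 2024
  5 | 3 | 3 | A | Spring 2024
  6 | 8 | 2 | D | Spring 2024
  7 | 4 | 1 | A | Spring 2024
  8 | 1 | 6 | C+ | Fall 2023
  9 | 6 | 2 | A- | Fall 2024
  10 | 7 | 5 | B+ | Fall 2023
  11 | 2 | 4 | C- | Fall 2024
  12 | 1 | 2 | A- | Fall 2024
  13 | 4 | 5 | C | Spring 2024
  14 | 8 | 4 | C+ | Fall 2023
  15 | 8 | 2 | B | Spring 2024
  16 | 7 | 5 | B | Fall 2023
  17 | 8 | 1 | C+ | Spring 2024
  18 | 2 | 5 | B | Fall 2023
SELECT c.id, p.name AS student, c.grade FROM enrollments c JOIN students p ON c.student_id = p.id

Execution result:
id | student | grade
1 | Alice Davis | C-
2 | Eve Davis | F
3 | Alice Brown | A
4 | Alice Davis | C+
5 | Jack Brown | A
6 | Olivia Jones | D
7 | Noah Jones | A
8 | Eve Davis | C+
9 | Alice Brown | A-
10 | Alice Davis | B+
11 | Rose Brown | C-
12 | Eve Davis | A-
13 | Noah Jones | C
14 | Olivia Jones | C+
15 | Olivia Jones | B
16 | Alice Davis | B
17 | Olivia Jones | C+
18 | Rose Brown | B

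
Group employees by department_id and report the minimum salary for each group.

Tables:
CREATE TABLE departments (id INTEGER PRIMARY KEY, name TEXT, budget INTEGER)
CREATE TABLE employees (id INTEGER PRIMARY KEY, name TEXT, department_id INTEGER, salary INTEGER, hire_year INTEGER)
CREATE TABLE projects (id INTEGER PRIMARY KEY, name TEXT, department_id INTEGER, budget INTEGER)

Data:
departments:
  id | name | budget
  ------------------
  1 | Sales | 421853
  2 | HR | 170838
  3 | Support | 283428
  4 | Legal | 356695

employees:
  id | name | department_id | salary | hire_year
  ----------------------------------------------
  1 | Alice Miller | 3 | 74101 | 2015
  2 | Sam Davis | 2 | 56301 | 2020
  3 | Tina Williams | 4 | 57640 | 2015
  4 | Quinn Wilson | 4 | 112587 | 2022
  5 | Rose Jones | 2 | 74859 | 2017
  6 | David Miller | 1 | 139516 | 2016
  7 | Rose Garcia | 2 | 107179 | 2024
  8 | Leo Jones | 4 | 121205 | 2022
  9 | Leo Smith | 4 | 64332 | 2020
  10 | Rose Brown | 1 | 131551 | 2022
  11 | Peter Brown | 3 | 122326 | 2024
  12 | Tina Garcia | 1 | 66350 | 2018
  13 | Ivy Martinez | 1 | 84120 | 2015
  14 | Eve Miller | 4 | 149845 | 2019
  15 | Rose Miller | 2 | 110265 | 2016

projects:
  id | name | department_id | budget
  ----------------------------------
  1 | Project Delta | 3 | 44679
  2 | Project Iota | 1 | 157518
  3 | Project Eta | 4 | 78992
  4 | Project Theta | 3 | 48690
SELECT department_id, MIN(salary) AS min_salary FROM employees GROUP BY department_id

Execution result:
department_id | min_salary
1 | 66350
2 | 56301
3 | 74101
4 | 57640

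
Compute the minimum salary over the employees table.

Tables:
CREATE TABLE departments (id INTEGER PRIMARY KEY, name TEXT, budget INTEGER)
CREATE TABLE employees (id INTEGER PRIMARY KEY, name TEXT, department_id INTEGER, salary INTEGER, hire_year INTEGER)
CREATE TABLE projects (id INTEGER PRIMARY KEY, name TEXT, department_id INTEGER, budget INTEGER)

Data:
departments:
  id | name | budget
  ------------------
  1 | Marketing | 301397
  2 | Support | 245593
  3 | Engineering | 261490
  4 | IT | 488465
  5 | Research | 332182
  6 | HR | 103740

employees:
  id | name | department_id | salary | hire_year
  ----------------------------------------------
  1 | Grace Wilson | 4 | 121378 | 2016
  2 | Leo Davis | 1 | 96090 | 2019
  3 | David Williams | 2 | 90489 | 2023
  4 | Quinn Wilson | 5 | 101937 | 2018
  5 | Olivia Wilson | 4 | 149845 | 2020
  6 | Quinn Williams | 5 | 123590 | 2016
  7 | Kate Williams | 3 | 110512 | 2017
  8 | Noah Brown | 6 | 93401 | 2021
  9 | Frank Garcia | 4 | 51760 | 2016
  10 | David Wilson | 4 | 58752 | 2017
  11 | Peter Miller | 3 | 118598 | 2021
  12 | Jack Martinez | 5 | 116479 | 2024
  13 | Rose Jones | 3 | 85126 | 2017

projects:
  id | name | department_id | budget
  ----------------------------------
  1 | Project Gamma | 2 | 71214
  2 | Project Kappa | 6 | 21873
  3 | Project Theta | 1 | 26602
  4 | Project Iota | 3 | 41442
SELECT MIN(salary) FROM employees

Execution result:
51760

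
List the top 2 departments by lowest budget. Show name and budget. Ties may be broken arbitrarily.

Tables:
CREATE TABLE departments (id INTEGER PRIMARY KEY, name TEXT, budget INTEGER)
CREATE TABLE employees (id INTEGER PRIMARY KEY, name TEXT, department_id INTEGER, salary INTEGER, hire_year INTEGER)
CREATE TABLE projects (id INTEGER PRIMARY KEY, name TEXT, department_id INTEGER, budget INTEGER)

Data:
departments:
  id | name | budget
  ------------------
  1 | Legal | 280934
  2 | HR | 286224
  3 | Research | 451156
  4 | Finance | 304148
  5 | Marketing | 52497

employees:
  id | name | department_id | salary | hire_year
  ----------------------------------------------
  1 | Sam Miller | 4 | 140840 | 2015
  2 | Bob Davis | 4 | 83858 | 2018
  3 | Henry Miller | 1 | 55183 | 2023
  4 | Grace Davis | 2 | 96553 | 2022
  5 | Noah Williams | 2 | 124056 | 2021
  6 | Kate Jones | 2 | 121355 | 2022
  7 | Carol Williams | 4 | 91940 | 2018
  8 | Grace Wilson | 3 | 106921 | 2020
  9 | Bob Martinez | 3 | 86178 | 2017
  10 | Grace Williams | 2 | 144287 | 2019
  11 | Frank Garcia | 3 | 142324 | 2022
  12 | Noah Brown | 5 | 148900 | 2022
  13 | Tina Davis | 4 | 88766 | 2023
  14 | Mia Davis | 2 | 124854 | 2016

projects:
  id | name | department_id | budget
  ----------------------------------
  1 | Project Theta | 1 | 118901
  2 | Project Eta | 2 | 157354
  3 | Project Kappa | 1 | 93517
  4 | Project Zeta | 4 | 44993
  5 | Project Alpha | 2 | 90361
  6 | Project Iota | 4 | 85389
SELECT name, budget FROM departments ORDER BY budget ASC LIMIT 2

Execution result:
name | budget
Marketing | 52497
Legal | 280934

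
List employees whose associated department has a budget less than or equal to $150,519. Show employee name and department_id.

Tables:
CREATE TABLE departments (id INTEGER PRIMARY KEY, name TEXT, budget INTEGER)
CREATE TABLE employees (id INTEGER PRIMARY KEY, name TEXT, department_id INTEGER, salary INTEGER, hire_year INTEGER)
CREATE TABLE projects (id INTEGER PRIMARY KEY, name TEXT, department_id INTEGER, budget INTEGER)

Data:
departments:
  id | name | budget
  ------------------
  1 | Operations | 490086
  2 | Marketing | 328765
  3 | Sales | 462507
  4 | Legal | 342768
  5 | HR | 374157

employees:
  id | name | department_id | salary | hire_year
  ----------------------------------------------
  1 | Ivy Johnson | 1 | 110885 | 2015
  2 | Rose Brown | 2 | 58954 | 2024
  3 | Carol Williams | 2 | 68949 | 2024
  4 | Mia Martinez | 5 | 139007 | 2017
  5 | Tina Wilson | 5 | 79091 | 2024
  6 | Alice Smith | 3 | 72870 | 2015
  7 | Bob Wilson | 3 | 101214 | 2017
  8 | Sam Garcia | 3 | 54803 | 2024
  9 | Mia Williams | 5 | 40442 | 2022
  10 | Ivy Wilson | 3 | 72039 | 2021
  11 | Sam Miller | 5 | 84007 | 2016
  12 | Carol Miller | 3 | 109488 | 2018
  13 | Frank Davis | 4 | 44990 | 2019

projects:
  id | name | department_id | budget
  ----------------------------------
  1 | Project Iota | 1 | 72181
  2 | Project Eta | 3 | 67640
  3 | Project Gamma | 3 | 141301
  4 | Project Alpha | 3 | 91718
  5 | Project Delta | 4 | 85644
SELECT name, department_id FROM employees WHERE department_id IN (SELECT id FROM departments WHERE budget <= 150519)

Execution result:
(no rows)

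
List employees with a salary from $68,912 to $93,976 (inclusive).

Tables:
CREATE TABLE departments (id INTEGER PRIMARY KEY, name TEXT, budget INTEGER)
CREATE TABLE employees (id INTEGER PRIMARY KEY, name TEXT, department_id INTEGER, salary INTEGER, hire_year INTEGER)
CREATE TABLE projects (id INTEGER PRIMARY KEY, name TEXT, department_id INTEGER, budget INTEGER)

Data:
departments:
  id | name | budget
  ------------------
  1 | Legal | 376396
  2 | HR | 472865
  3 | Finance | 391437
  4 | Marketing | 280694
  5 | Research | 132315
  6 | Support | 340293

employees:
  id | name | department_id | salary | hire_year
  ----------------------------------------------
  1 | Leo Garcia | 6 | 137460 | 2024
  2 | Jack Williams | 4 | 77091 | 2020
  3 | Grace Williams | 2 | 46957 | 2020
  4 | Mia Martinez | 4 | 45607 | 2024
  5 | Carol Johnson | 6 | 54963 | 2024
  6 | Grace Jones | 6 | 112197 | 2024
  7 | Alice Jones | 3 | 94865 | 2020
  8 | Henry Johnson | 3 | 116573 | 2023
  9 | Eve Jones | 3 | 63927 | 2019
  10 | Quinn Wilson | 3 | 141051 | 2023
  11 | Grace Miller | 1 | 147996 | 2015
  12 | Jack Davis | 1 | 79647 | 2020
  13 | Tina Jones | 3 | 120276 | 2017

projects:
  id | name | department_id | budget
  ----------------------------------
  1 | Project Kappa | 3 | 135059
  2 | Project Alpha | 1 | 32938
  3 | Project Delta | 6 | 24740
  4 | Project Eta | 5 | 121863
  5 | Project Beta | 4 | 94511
SELECT name, salary FROM employees WHERE salary BETWEEN 68912 AND 93976

Execution result:
name | salary
Jack Williams | 77091
Jack Davis | 79647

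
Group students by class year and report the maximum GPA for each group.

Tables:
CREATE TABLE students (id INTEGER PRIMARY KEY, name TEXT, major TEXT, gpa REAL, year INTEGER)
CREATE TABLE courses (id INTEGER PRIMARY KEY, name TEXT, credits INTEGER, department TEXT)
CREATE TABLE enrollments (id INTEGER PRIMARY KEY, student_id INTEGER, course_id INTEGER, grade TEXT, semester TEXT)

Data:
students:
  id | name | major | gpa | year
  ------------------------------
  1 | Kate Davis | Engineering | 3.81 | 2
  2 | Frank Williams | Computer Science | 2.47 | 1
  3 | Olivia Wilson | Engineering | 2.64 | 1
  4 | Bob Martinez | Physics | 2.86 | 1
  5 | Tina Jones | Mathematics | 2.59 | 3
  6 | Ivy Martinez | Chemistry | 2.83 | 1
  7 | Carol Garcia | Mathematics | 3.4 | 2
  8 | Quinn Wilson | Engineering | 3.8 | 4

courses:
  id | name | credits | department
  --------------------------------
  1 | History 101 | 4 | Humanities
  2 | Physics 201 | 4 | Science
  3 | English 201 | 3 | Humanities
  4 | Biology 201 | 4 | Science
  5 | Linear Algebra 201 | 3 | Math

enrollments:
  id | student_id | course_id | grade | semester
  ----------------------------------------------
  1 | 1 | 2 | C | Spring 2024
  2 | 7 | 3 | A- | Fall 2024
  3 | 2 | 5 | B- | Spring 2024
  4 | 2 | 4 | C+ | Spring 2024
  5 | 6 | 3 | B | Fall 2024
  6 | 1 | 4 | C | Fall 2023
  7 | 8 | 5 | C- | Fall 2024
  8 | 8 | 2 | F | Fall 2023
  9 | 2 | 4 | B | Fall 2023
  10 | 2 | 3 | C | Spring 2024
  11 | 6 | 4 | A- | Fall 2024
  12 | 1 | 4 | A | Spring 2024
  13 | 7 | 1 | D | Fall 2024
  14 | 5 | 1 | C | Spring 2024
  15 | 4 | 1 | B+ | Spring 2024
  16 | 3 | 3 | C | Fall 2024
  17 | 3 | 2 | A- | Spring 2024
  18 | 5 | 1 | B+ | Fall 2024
SELECT year, MAX(gpa) AS max_gpa FROM students GROUP BY year

Execution result:
year | max_gpa
1 | 2.86
2 | 3.81
3 | 2.59
4 | 3.80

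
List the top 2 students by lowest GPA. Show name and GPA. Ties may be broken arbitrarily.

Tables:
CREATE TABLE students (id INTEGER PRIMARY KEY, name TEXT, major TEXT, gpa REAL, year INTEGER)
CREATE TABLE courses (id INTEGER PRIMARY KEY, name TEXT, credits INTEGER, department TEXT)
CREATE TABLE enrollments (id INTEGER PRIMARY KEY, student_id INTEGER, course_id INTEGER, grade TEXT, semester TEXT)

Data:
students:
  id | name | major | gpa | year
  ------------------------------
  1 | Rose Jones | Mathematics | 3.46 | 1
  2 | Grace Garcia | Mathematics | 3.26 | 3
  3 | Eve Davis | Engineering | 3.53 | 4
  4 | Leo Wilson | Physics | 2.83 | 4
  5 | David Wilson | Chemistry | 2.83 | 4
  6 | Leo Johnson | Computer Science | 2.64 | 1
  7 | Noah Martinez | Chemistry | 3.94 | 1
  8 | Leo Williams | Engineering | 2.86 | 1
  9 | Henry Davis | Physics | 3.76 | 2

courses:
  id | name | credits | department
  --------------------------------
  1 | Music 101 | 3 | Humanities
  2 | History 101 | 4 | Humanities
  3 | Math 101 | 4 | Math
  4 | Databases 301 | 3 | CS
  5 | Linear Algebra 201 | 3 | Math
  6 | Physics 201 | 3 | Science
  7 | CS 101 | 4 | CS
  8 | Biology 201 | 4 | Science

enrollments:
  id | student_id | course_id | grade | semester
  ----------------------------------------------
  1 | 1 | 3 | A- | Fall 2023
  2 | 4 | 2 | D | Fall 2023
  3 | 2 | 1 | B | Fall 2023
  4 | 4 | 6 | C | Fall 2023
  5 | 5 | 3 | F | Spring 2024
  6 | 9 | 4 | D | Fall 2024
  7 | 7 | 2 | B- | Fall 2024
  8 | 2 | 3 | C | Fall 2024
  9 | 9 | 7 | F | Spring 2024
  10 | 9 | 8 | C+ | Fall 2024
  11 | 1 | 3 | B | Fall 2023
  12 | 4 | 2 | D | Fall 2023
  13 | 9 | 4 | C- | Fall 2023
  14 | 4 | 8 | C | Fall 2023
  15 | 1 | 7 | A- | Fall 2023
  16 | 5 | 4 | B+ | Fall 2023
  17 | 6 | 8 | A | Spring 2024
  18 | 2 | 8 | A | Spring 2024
SELECT name, gpa FROM students ORDER BY gpa ASC LIMIT 2

Execution result:
name | gpa
Leo Johnson | 2.64
Leo Wilson | 2.83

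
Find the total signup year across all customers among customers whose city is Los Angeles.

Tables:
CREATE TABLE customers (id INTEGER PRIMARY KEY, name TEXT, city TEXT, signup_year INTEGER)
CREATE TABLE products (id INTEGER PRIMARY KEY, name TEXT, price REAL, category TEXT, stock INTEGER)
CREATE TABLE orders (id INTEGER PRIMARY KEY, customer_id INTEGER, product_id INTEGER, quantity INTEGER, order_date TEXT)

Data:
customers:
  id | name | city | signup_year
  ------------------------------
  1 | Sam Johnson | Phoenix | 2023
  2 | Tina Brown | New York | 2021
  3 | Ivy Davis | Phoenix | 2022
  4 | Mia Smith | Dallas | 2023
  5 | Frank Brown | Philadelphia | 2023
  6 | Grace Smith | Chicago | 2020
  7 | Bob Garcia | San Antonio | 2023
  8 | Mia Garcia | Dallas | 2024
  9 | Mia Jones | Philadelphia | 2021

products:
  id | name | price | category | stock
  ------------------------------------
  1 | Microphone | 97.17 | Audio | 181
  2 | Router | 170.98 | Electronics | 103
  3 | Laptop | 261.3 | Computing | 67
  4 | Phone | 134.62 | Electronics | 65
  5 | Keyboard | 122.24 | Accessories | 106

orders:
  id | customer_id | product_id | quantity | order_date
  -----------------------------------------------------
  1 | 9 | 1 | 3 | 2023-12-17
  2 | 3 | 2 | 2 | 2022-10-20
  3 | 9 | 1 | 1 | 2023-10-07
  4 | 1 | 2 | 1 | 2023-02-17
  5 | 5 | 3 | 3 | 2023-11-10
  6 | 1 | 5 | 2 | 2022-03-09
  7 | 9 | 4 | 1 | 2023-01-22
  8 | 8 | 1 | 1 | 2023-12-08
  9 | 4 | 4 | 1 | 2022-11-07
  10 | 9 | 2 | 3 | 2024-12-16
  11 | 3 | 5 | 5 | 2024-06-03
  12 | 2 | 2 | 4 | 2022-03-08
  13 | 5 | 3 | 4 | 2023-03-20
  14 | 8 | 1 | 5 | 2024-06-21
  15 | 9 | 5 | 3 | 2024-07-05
SELECT SUM(signup_year) FROM customers WHERE city = 'Los Angeles'

Execution result:
NULL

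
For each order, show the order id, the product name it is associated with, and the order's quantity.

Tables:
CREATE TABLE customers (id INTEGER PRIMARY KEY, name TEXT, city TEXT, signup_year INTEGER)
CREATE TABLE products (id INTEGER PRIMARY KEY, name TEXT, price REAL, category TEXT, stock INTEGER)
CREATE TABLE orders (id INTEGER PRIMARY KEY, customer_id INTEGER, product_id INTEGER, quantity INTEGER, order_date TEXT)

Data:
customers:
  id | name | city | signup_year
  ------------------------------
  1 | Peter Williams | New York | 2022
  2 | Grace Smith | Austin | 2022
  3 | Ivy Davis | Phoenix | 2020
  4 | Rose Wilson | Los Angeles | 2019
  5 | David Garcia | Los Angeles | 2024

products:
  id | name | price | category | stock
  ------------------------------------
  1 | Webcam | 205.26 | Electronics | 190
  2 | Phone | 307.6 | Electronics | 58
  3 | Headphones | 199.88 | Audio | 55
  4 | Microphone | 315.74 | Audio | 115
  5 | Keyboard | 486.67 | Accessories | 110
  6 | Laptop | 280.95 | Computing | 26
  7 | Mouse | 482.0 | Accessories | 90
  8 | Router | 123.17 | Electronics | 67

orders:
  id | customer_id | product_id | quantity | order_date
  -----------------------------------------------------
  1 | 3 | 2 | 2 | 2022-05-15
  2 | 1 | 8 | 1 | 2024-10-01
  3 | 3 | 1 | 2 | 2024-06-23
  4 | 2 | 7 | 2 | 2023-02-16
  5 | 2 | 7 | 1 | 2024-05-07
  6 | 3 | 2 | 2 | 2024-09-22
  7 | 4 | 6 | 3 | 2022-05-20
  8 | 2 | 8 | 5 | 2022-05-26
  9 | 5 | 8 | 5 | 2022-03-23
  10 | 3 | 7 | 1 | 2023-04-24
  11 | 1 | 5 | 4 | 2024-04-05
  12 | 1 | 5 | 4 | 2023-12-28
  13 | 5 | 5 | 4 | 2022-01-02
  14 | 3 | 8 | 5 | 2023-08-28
SELECT c.id, p.name AS product, c.quantity FROM orders c JOIN products p ON c.product_id = p.id

Execution result:
id | product | quantity
1 | Phone | 2
2 | Router | 1
3 | Webcam | 2
4 | Mouse | 2
5 | Mouse | 1
6 | Phone | 2
7 | Laptop | 3
8 | Router | 5
9 | Router | 5
10 | Mouse | 1
11 | Keyboard | 4
12 | Keyboard | 4
13 | Keyboard | 4
14 | Router | 5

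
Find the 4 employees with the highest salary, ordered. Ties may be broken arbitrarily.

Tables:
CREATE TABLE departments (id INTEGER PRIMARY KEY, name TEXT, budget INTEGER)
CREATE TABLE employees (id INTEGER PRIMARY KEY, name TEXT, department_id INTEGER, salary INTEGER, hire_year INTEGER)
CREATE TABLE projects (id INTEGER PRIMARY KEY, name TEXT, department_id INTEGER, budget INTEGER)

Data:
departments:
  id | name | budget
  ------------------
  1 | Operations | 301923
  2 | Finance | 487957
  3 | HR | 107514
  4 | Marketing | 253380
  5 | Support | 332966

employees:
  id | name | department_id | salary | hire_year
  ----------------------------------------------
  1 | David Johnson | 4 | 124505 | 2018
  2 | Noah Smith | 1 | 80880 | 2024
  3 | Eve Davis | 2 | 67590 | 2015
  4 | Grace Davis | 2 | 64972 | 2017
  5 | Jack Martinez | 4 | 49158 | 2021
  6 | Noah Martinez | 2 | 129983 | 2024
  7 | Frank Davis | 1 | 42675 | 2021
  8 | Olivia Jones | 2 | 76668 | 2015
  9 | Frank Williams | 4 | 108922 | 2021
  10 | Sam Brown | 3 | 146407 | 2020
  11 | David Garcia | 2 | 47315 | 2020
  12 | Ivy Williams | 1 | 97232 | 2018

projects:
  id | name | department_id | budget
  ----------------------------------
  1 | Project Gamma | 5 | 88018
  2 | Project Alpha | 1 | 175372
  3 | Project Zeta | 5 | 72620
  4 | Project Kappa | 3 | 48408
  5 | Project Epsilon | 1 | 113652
SELECT name, salary FROM employees ORDER BY salary DESC LIMIT 4

Execution result:
name | salary
Sam Brown | 146407
Noah Martinez | 129983
David Johnson | 124505
Frank Williams | 108922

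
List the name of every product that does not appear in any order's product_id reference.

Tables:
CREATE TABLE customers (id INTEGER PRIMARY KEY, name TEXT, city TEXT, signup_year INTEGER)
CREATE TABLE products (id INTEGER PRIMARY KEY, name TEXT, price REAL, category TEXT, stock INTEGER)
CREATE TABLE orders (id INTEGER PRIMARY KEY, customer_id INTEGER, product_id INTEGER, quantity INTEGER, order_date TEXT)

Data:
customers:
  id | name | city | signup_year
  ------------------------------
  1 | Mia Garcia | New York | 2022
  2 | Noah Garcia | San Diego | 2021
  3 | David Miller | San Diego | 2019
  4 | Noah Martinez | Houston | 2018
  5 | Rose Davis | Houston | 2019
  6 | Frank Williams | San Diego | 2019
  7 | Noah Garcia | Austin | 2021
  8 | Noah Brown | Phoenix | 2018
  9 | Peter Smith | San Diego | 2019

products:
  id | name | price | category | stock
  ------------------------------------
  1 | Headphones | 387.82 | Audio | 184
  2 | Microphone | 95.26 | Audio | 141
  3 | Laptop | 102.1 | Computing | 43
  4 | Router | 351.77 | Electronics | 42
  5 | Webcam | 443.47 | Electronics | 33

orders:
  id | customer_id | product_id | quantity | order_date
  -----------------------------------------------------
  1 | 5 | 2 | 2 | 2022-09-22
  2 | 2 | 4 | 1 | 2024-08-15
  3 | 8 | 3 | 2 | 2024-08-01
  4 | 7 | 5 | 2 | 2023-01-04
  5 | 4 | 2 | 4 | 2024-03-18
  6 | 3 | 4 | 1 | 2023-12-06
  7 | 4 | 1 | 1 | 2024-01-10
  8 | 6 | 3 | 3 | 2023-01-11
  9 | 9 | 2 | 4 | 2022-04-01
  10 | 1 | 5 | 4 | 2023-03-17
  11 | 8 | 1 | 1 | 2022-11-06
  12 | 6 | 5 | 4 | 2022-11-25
SELECT p.name FROM products p LEFT JOIN orders c ON c.product_id = p.id WHERE c.id IS NULL

Execution result:
(no rows)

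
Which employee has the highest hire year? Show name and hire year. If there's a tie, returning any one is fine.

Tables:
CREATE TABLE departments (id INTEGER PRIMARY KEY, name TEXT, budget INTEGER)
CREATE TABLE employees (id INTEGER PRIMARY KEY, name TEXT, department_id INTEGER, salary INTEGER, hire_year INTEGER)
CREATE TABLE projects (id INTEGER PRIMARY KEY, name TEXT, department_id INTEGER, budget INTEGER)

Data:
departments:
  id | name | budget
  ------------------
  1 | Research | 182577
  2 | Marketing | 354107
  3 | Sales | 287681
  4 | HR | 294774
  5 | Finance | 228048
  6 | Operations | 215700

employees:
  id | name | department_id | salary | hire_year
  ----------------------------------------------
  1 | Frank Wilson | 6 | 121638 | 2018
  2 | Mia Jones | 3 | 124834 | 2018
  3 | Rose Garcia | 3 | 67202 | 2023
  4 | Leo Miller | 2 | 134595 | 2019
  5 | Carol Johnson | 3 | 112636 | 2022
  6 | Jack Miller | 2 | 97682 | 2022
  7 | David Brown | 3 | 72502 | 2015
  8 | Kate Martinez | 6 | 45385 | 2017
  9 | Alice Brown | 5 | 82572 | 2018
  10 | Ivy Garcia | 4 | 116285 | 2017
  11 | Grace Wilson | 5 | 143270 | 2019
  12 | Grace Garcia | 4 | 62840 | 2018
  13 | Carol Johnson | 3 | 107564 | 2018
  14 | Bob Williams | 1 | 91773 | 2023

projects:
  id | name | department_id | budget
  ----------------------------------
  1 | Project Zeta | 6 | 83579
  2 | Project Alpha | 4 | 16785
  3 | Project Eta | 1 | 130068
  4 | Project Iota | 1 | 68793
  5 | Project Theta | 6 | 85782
SELECT name, hire_year FROM employees ORDER BY hire_year DESC LIMIT 1

Execution result:
name | hire_year
Rose Garcia | 2023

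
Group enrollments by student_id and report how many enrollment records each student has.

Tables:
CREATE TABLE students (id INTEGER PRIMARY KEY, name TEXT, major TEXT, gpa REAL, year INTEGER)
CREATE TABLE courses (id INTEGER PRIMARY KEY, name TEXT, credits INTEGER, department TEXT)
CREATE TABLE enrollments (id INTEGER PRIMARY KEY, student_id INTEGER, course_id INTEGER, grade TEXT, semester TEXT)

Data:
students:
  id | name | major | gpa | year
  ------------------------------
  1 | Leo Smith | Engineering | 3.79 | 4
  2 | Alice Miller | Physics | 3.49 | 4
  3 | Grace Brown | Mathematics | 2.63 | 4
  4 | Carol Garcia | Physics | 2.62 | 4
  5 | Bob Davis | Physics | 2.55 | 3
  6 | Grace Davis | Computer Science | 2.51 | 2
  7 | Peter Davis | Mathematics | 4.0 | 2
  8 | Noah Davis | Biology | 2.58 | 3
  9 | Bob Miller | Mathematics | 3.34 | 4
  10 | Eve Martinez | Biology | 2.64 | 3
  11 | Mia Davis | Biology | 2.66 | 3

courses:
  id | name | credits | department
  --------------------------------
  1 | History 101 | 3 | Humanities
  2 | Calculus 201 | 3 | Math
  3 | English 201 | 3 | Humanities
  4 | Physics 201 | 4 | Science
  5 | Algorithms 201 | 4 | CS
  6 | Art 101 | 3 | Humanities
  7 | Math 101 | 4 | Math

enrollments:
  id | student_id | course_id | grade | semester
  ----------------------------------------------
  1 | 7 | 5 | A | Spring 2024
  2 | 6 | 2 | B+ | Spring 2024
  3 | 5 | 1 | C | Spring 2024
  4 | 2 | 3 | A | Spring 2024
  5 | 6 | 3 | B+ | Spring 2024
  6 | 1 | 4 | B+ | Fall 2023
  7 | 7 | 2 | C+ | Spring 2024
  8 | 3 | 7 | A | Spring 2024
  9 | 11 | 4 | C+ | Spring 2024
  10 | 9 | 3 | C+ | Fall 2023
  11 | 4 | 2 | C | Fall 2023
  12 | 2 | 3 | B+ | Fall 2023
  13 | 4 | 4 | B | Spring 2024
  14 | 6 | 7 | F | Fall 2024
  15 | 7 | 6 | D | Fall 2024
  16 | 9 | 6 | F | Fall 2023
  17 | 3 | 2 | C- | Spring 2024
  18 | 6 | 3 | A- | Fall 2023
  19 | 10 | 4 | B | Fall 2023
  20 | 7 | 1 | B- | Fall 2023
SELECT student_id, COUNT(*) AS enrollment_count FROM enrollments GROUP BY student_id

Execution result:
student_id | enrollment_count
1 | 1
2 | 2
3 | 2
4 | 2
5 | 1
6 | 4
7 | 4
9 | 2
10 | 1
11 | 1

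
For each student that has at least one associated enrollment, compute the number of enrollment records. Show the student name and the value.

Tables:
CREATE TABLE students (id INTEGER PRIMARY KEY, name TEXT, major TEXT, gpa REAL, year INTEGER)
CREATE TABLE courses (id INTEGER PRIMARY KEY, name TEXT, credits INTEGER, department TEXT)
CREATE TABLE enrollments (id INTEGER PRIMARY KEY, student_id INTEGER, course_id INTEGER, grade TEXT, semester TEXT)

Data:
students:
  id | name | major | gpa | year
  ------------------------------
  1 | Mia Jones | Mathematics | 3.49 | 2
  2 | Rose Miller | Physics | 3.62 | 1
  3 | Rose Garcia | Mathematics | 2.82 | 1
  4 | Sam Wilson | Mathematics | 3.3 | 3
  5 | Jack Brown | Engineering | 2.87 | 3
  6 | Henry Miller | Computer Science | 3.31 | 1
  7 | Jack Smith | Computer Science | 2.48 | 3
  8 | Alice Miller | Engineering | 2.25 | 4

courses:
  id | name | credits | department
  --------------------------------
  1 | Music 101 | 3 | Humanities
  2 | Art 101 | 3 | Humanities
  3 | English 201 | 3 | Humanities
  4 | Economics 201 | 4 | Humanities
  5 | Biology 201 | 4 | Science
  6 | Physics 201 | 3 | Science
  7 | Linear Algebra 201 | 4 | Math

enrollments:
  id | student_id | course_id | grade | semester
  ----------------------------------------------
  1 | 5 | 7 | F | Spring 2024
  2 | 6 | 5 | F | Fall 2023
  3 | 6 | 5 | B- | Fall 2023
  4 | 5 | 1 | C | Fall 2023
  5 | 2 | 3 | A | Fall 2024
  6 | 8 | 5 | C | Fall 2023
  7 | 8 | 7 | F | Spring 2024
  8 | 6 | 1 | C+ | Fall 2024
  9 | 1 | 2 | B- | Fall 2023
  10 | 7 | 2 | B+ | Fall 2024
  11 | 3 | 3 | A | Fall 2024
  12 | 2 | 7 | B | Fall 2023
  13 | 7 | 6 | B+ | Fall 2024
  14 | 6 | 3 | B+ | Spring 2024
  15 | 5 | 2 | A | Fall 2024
SELECT p.name, COUNT(*) AS n FROM enrollments c JOIN students p ON c.student_id = p.id GROUP BY p.id, p.name

Execution result:
name | n
Mia Jones | 1
Rose Miller | 2
Rose Garcia | 1
Jack Brown | 3
Henry Miller | 4
Jack Smith | 2
Alice Miller | 2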